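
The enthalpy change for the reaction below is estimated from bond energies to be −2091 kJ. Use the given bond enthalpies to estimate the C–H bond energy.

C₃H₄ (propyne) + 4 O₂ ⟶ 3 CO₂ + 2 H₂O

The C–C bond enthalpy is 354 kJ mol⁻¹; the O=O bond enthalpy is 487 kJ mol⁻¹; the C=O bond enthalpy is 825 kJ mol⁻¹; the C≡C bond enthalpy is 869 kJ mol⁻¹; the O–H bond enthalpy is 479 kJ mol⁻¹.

Let D be the C–H bond energy.
Σ(broken) = 1×869 + 1×354 + 4×D + 4×487 = 3171 + 4D
Σ(formed) = 6×825 + 4×479 = 6866
ΔH = Σ(broken) − Σ(formed) = (3171 + 4D) − (6866) = −3695 + 4D
Setting this equal to −2091 kJ gives 4D = 1604, so D = 401 kJ/mol.

D(C–H) ≈ 401 kJ/mol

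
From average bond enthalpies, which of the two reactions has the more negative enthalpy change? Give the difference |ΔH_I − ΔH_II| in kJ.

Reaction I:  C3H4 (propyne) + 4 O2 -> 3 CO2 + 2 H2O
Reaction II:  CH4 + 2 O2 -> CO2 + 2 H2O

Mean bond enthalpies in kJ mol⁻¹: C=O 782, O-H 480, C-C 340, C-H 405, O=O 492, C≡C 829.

Reaction I:
  Bonds broken (reactants):
    C≡C: 1 × 829 = 829
    C-C: 1 × 340 = 340
    C-H: 4 × 405 = 1620
    O=O: 4 × 492 = 1968
    Σ(broken) = 4757 kJ
  Bonds formed (products):
    C=O: 6 × 782 = 4692
    O-H: 4 × 480 = 1920
    Σ(formed) = 6612 kJ
  ΔH_I = 4757 − 6612 = −1855 kJ
Reaction II:
  Bonds broken (reactants):
    C-H: 4 × 405 = 1620
    O=O: 2 × 492 = 984
    Σ(broken) = 2604 kJ
  Bonds formed (products):
    C=O: 2 × 782 = 1564
    O-H: 4 × 480 = 1920
    Σ(formed) = 3484 kJ
  ΔH_II = 2604 − 3484 = −880 kJ
ΔH_I − ΔH_II = −975 kJ, so reaction I has the more negative ΔH; |ΔH_I − ΔH_II| = 975 kJ.

Reaction I, by 975 kJ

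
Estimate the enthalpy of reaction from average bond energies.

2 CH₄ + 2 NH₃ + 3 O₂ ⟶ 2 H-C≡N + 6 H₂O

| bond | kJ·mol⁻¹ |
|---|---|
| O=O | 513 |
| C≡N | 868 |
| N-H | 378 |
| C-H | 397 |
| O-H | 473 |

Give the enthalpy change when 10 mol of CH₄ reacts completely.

ΔH = −6115 kJ

Bonds broken (reactants):
  C-H: 8 × 397 = 3176
  N-H: 6 × 378 = 2268
  O=O: 3 × 513 = 1539
  Σ(broken) = 6983 kJ
Bonds formed (products):
  C≡N: 2 × 868 = 1736
  C-H: 2 × 397 = 794
  O-H: 12 × 473 = 5676
  Σ(formed) = 8206 kJ
ΔH = Σ(broken) − Σ(formed) = 6983 − 8206 = −1223 kJ
For 5× the reaction as written: 5 × (−1223) = −6115 kJ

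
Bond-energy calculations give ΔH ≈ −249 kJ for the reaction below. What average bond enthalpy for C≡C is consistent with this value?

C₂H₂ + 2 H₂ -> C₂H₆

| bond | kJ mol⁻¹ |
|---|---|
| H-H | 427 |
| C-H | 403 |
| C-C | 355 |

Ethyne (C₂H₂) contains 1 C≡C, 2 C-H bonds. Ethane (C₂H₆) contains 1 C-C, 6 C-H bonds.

D(C≡C) ≈ 864 kJ/mol

Let D be the C≡C bond energy.
Σ(broken) = 1×D + 2×403 + 2×427 = 1660 + D
Σ(formed) = 1×355 + 6×403 = 2773
ΔH = Σ(broken) − Σ(formed) = (1660 + D) − (2773) = −1113 + D
Setting this equal to −249 kJ gives D = 864 kJ/mol.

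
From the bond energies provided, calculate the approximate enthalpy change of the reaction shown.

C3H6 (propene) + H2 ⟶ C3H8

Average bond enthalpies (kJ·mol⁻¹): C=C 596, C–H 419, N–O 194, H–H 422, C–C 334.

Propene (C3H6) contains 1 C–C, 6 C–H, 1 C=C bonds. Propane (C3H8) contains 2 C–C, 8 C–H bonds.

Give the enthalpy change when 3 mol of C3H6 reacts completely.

ΔH = −462 kJ

Bonds broken (reactants):
  C–C: 1 × 334 = 334
  C–H: 6 × 419 = 2514
  C=C: 1 × 596 = 596
  H–H: 1 × 422 = 422
  Σ(broken) = 3866 kJ
Bonds formed (products):
  C–C: 2 × 334 = 668
  C–H: 8 × 419 = 3352
  Σ(formed) = 4020 kJ
ΔH = Σ(broken) − Σ(formed) = 3866 − 4020 = −154 kJ
For 3× the reaction as written: 3 × (−154) = −462 kJ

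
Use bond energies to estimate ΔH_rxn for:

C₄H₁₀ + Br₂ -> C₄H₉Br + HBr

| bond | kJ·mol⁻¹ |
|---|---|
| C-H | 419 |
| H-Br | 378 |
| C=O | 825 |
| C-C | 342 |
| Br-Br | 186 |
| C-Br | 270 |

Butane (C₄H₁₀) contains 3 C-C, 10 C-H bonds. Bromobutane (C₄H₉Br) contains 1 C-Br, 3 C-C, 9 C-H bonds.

ΔH ≈ −43 kJ

Bonds broken (reactants):
  Br-Br: 1 × 186 = 186
  C-C: 3 × 342 = 1026
  C-H: 10 × 419 = 4190
  Σ(broken) = 5402 kJ
Bonds formed (products):
  C-Br: 1 × 270 = 270
  C-C: 3 × 342 = 1026
  C-H: 9 × 419 = 3771
  H-Br: 1 × 378 = 378
  Σ(formed) = 5445 kJ
ΔH = Σ(broken) − Σ(formed) = 5402 − 5445 = −43 kJ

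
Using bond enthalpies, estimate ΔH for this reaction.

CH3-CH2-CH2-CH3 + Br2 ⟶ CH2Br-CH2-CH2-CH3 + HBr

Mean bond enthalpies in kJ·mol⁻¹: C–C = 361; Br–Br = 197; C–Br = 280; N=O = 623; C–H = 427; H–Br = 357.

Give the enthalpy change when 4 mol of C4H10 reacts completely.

ΔH = −52 kJ

Bonds broken (reactants):
  Br–Br: 1 × 197 = 197
  C–C: 3 × 361 = 1083
  C–H: 10 × 427 = 4270
  Σ(broken) = 5550 kJ
Bonds formed (products):
  C–Br: 1 × 280 = 280
  C–C: 3 × 361 = 1083
  C–H: 9 × 427 = 3843
  H–Br: 1 × 357 = 357
  Σ(formed) = 5563 kJ
ΔH = Σ(broken) − Σ(formed) = 5550 − 5563 = −13 kJ
For 4× the reaction as written: 4 × (−13) = −52 kJ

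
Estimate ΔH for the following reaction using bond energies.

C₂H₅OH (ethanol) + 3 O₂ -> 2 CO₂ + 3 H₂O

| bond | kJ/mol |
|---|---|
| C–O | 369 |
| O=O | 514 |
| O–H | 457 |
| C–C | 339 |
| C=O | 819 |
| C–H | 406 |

Bonds broken (reactants):
  C–C: 1 × 339 = 339
  C–H: 5 × 406 = 2030
  C–O: 1 × 369 = 369
  O–H: 1 × 457 = 457
  O=O: 3 × 514 = 1542
  Σ(broken) = 4737 kJ
Bonds formed (products):
  C=O: 4 × 819 = 3276
  O–H: 6 × 457 = 2742
  Σ(formed) = 6018 kJ
ΔH = Σ(broken) − Σ(formed) = 4737 − 6018 = −1281 kJ

ΔH ≈ −1281 kJ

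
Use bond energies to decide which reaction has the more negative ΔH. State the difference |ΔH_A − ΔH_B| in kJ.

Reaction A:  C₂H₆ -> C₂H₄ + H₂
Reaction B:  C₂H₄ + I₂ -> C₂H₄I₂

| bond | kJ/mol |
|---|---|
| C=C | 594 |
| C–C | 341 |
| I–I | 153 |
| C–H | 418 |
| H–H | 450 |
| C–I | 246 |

Reaction B, by 219 kJ

Reaction A:
  Bonds broken (reactants):
    C–C: 1 × 341 = 341
    C–H: 6 × 418 = 2508
    Σ(broken) = 2849 kJ
  Bonds formed (products):
    C–H: 4 × 418 = 1672
    C=C: 1 × 594 = 594
    H–H: 1 × 450 = 450
    Σ(formed) = 2716 kJ
  ΔH_A = 2849 − 2716 = +133 kJ
Reaction B:
  Bonds broken (reactants):
    C–H: 4 × 418 = 1672
    C=C: 1 × 594 = 594
    I–I: 1 × 153 = 153
    Σ(broken) = 2419 kJ
  Bonds formed (products):
    C–C: 1 × 341 = 341
    C–H: 4 × 418 = 1672
    C–I: 2 × 246 = 492
    Σ(formed) = 2505 kJ
  ΔH_B = 2419 − 2505 = −86 kJ
ΔH_A − ΔH_B = +219 kJ, so reaction B has the more negative ΔH; |ΔH_A − ΔH_B| = 219 kJ.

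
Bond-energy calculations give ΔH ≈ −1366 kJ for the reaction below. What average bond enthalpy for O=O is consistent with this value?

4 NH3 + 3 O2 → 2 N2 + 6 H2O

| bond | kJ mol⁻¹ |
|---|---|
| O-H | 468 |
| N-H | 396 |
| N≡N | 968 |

D(O=O) ≈ 478 kJ/mol

Let D be the O=O bond energy.
Σ(broken) = 12×396 + 3×D = 4752 + 3D
Σ(formed) = 2×968 + 12×468 = 7552
ΔH = Σ(broken) − Σ(formed) = (4752 + 3D) − (7552) = −2800 + 3D
Setting this equal to −1366 kJ gives 3D = 1434, so D = 478 kJ/mol.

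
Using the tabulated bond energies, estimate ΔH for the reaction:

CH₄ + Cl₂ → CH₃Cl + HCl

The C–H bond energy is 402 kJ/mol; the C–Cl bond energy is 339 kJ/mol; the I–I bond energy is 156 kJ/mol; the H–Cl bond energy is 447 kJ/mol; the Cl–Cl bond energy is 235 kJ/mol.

ΔH ≈ −149 kJ

Bonds broken (reactants):
  C–H: 4 × 402 = 1608
  Cl–Cl: 1 × 235 = 235
  Σ(broken) = 1843 kJ
Bonds formed (products):
  C–Cl: 1 × 339 = 339
  C–H: 3 × 402 = 1206
  H–Cl: 1 × 447 = 447
  Σ(formed) = 1992 kJ
ΔH = Σ(broken) − Σ(formed) = 1843 − 1992 = −149 kJ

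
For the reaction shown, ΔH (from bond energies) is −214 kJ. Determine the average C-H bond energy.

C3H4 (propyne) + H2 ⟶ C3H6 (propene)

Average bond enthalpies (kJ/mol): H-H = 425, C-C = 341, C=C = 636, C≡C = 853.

Let D be the C-H bond energy.
Σ(broken) = 1×853 + 1×341 + 4×D + 1×425 = 1619 + 4D
Σ(formed) = 1×341 + 6×D + 1×636 = 977 + 6D
ΔH = Σ(broken) − Σ(formed) = (1619 + 4D) − (977 + 6D) = +642 − 2D
Setting this equal to −214 kJ gives 2D = 856, so D = 428 kJ/mol.

D(C-H) ≈ 428 kJ/mol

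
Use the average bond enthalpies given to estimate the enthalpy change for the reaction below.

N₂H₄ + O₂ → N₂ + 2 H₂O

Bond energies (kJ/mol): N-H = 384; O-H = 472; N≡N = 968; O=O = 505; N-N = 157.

ΔH ≈ −658 kJ

Bonds broken (reactants):
  N-H: 4 × 384 = 1536
  N-N: 1 × 157 = 157
  O=O: 1 × 505 = 505
  Σ(broken) = 2198 kJ
Bonds formed (products):
  N≡N: 1 × 968 = 968
  O-H: 4 × 472 = 1888
  Σ(formed) = 2856 kJ
ΔH = Σ(broken) − Σ(formed) = 2198 − 2856 = −658 kJ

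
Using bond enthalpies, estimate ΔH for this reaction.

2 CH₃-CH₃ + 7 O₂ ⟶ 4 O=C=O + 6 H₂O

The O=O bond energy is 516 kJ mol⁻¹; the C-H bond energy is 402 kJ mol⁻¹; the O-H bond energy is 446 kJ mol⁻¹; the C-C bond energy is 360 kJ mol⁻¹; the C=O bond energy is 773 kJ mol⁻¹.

Bonds broken (reactants):
  C-C: 2 × 360 = 720
  C-H: 12 × 402 = 4824
  O=O: 7 × 516 = 3612
  Σ(broken) = 9156 kJ
Bonds formed (products):
  C=O: 8 × 773 = 6184
  O-H: 12 × 446 = 5352
  Σ(formed) = 11536 kJ
ΔH = Σ(broken) − Σ(formed) = 9156 − 11536 = −2380 kJ

ΔH ≈ −2380 kJ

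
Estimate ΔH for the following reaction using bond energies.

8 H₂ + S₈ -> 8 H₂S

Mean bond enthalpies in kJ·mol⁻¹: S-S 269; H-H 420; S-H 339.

Bonds broken (reactants):
  H-H: 8 × 420 = 3360
  S-S: 8 × 269 = 2152
  Σ(broken) = 5512 kJ
Bonds formed (products):
  S-H: 16 × 339 = 5424
  Σ(formed) = 5424 kJ
ΔH = Σ(broken) − Σ(formed) = 5512 − 5424 = +88 kJ

ΔH ≈ +88 kJ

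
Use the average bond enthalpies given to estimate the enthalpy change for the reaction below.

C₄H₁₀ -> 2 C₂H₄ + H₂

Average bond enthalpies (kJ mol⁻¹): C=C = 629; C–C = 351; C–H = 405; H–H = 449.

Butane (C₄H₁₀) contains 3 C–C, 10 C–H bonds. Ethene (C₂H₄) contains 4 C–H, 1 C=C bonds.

Bonds broken (reactants):
  C–C: 3 × 351 = 1053
  C–H: 10 × 405 = 4050
  Σ(broken) = 5103 kJ
Bonds formed (products):
  C–H: 8 × 405 = 3240
  C=C: 2 × 629 = 1258
  H–H: 1 × 449 = 449
  Σ(formed) = 4947 kJ
ΔH = Σ(broken) − Σ(formed) = 5103 − 4947 = +156 kJ

ΔH ≈ +156 kJ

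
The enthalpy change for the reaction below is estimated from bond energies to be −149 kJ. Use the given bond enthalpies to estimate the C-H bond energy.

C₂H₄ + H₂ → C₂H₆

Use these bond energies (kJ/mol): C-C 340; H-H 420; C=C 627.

Let D be the C-H bond energy.
Σ(broken) = 4×D + 1×627 + 1×420 = 1047 + 4D
Σ(formed) = 1×340 + 6×D = 340 + 6D
ΔH = Σ(broken) − Σ(formed) = (1047 + 4D) − (340 + 6D) = +707 − 2D
Setting this equal to −149 kJ gives 2D = 856, so D = 428 kJ/mol.

D(C-H) ≈ 428 kJ/mol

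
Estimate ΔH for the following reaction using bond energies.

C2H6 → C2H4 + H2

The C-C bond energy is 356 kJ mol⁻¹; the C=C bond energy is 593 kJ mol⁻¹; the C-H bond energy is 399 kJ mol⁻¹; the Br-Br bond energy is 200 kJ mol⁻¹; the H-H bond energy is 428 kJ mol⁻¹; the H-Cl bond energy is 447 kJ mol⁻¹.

Bonds broken (reactants):
  C-C: 1 × 356 = 356
  C-H: 6 × 399 = 2394
  Σ(broken) = 2750 kJ
Bonds formed (products):
  C-H: 4 × 399 = 1596
  C=C: 1 × 593 = 593
  H-H: 1 × 428 = 428
  Σ(formed) = 2617 kJ
ΔH = Σ(broken) − Σ(formed) = 2750 − 2617 = +133 kJ

ΔH ≈ +133 kJ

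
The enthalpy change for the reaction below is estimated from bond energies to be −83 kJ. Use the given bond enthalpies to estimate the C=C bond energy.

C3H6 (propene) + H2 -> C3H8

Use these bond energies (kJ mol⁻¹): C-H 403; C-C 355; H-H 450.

Let D be the C=C bond energy.
Σ(broken) = 1×355 + 6×403 + 1×D + 1×450 = 3223 + D
Σ(formed) = 2×355 + 8×403 = 3934
ΔH = Σ(broken) − Σ(formed) = (3223 + D) − (3934) = −711 + D
Setting this equal to −83 kJ gives D = 628 kJ/mol.

D(C=C) ≈ 628 kJ/mol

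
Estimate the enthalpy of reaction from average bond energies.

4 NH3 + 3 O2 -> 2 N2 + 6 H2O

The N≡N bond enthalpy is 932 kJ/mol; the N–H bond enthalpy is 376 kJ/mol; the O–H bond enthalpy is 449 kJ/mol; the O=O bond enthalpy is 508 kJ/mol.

Bonds broken (reactants):
  N–H: 12 × 376 = 4512
  O=O: 3 × 508 = 1524
  Σ(broken) = 6036 kJ
Bonds formed (products):
  N≡N: 2 × 932 = 1864
  O–H: 12 × 449 = 5388
  Σ(formed) = 7252 kJ
ΔH = Σ(broken) − Σ(formed) = 6036 − 7252 = −1216 kJ

ΔH ≈ −1216 kJ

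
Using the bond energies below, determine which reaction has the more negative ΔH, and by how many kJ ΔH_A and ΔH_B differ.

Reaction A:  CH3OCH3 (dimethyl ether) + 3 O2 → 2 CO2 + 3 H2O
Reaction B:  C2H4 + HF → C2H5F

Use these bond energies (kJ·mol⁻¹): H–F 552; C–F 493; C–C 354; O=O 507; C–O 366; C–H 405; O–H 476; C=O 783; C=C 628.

Reaction A, by 1233 kJ

Reaction A:
  Bonds broken (reactants):
    C–H: 6 × 405 = 2430
    C–O: 2 × 366 = 732
    O=O: 3 × 507 = 1521
    Σ(broken) = 4683 kJ
  Bonds formed (products):
    C=O: 4 × 783 = 3132
    O–H: 6 × 476 = 2856
    Σ(formed) = 5988 kJ
  ΔH_A = 4683 − 5988 = −1305 kJ
Reaction B:
  Bonds broken (reactants):
    C–H: 4 × 405 = 1620
    C=C: 1 × 628 = 628
    H–F: 1 × 552 = 552
    Σ(broken) = 2800 kJ
  Bonds formed (products):
    C–C: 1 × 354 = 354
    C–F: 1 × 493 = 493
    C–H: 5 × 405 = 2025
    Σ(formed) = 2872 kJ
  ΔH_B = 2800 − 2872 = −72 kJ
ΔH_A − ΔH_B = −1233 kJ, so reaction A has the more negative ΔH; |ΔH_A − ΔH_B| = 1233 kJ.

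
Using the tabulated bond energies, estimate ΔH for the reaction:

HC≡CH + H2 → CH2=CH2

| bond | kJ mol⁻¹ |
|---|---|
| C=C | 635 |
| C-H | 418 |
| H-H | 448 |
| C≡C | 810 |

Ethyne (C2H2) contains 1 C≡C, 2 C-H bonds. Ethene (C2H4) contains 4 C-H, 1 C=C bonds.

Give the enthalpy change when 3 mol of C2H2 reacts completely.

Bonds broken (reactants):
  C≡C: 1 × 810 = 810
  C-H: 2 × 418 = 836
  H-H: 1 × 448 = 448
  Σ(broken) = 2094 kJ
Bonds formed (products):
  C-H: 4 × 418 = 1672
  C=C: 1 × 635 = 635
  Σ(formed) = 2307 kJ
ΔH = Σ(broken) − Σ(formed) = 2094 − 2307 = −213 kJ
For 3× the reaction as written: 3 × (−213) = −639 kJ

ΔH = −639 kJ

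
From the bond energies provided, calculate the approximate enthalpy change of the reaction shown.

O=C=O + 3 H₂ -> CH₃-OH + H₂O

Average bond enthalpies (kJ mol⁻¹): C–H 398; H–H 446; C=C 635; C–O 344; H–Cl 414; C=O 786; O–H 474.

Bonds broken (reactants):
  C=O: 2 × 786 = 1572
  H–H: 3 × 446 = 1338
  Σ(broken) = 2910 kJ
Bonds formed (products):
  C–H: 3 × 398 = 1194
  C–O: 1 × 344 = 344
  O–H: 3 × 474 = 1422
  Σ(formed) = 2960 kJ
ΔH = Σ(broken) − Σ(formed) = 2910 − 2960 = −50 kJ

ΔH ≈ −50 kJ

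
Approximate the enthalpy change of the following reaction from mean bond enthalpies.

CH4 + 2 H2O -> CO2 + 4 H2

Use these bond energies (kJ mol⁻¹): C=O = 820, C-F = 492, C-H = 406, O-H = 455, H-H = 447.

ΔH ≈ +16 kJ

Bonds broken (reactants):
  C-H: 4 × 406 = 1624
  O-H: 4 × 455 = 1820
  Σ(broken) = 3444 kJ
Bonds formed (products):
  C=O: 2 × 820 = 1640
  H-H: 4 × 447 = 1788
  Σ(formed) = 3428 kJ
ΔH = Σ(broken) − Σ(formed) = 3444 − 3428 = +16 kJ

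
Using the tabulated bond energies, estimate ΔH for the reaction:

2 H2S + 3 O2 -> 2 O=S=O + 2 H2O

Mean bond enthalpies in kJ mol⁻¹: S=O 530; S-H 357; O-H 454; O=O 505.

ΔH ≈ −993 kJ

Bonds broken (reactants):
  O=O: 3 × 505 = 1515
  S-H: 4 × 357 = 1428
  Σ(broken) = 2943 kJ
Bonds formed (products):
  O-H: 4 × 454 = 1816
  S=O: 4 × 530 = 2120
  Σ(formed) = 3936 kJ
ΔH = Σ(broken) − Σ(formed) = 2943 − 3936 = −993 kJ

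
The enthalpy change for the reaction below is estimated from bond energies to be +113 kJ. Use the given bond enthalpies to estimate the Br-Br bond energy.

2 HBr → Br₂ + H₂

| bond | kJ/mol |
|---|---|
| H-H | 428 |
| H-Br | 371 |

Let D be the Br-Br bond energy.
Σ(broken) = 2×371 = 742
Σ(formed) = 1×D + 1×428 = 428 + D
ΔH = Σ(broken) − Σ(formed) = (742) − (428 + D) = +314 − D
Setting this equal to +113 kJ gives D = 201 kJ/mol.

D(Br-Br) ≈ 201 kJ/mol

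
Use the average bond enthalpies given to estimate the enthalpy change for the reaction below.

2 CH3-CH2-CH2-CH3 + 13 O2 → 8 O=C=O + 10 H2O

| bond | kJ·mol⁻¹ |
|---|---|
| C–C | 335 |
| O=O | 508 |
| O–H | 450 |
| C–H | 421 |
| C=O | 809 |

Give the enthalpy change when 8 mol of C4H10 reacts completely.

ΔH = −19640 kJ

Bonds broken (reactants):
  C–C: 6 × 335 = 2010
  C–H: 20 × 421 = 8420
  O=O: 13 × 508 = 6604
  Σ(broken) = 17034 kJ
Bonds formed (products):
  C=O: 16 × 809 = 12944
  O–H: 20 × 450 = 9000
  Σ(formed) = 21944 kJ
ΔH = Σ(broken) − Σ(formed) = 17034 − 21944 = −4910 kJ
For 4× the reaction as written: 4 × (−4910) = −19640 kJ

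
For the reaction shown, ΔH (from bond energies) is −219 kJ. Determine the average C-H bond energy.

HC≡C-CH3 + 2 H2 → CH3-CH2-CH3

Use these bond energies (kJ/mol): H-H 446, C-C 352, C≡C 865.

D(C-H) ≈ 406 kJ/mol

Let D be the C-H bond energy.
Σ(broken) = 1×865 + 1×352 + 4×D + 2×446 = 2109 + 4D
Σ(formed) = 2×352 + 8×D = 704 + 8D
ΔH = Σ(broken) − Σ(formed) = (2109 + 4D) − (704 + 8D) = +1405 − 4D
Setting this equal to −219 kJ gives 4D = 1624, so D = 406 kJ/mol.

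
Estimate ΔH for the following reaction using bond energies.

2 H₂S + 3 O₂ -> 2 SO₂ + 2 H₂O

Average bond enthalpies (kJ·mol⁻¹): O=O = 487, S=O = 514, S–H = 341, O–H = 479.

Bonds broken (reactants):
  O=O: 3 × 487 = 1461
  S–H: 4 × 341 = 1364
  Σ(broken) = 2825 kJ
Bonds formed (products):
  O–H: 4 × 479 = 1916
  S=O: 4 × 514 = 2056
  Σ(formed) = 3972 kJ
ΔH = Σ(broken) − Σ(formed) = 2825 − 3972 = −1147 kJ

ΔH ≈ −1147 kJ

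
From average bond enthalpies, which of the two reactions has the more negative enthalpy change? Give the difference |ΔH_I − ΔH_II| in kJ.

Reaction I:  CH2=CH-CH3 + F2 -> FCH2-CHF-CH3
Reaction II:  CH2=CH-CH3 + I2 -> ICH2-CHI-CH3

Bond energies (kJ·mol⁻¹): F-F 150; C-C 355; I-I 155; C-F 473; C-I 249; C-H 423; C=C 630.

Reaction I, by 453 kJ

Reaction I:
  Bonds broken (reactants):
    C-C: 1 × 355 = 355
    C-H: 6 × 423 = 2538
    C=C: 1 × 630 = 630
    F-F: 1 × 150 = 150
    Σ(broken) = 3673 kJ
  Bonds formed (products):
    C-C: 2 × 355 = 710
    C-F: 2 × 473 = 946
    C-H: 6 × 423 = 2538
    Σ(formed) = 4194 kJ
  ΔH_I = 3673 − 4194 = −521 kJ
Reaction II:
  Bonds broken (reactants):
    C-C: 1 × 355 = 355
    C-H: 6 × 423 = 2538
    C=C: 1 × 630 = 630
    I-I: 1 × 155 = 155
    Σ(broken) = 3678 kJ
  Bonds formed (products):
    C-C: 2 × 355 = 710
    C-H: 6 × 423 = 2538
    C-I: 2 × 249 = 498
    Σ(formed) = 3746 kJ
  ΔH_II = 3678 − 3746 = −68 kJ
ΔH_I − ΔH_II = −453 kJ, so reaction I has the more negative ΔH; |ΔH_I − ΔH_II| = 453 kJ.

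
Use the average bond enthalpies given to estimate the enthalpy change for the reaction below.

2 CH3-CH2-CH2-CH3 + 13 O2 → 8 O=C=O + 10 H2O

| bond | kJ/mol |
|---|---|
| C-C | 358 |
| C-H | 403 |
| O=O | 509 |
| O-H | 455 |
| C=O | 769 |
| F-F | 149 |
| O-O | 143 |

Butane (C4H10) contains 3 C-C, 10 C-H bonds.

ΔH ≈ −4579 kJ

Bonds broken (reactants):
  C-C: 6 × 358 = 2148
  C-H: 20 × 403 = 8060
  O=O: 13 × 509 = 6617
  Σ(broken) = 16825 kJ
Bonds formed (products):
  C=O: 16 × 769 = 12304
  O-H: 20 × 455 = 9100
  Σ(formed) = 21404 kJ
ΔH = Σ(broken) − Σ(formed) = 16825 − 21404 = −4579 kJ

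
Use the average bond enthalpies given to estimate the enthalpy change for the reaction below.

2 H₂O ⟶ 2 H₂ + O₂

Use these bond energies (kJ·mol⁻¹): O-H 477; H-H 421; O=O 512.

ΔH ≈ +554 kJ

Bonds broken (reactants):
  O-H: 4 × 477 = 1908
  Σ(broken) = 1908 kJ
Bonds formed (products):
  H-H: 2 × 421 = 842
  O=O: 1 × 512 = 512
  Σ(formed) = 1354 kJ
ΔH = Σ(broken) − Σ(formed) = 1908 − 1354 = +554 kJ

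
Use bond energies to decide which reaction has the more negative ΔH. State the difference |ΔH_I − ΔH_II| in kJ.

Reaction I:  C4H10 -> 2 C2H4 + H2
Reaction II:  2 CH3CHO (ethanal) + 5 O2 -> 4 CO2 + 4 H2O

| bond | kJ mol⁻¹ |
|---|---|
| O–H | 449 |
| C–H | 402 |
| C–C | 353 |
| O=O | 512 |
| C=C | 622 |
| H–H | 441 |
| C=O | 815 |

Reaction I:
  Bonds broken (reactants):
    C–C: 3 × 353 = 1059
    C–H: 10 × 402 = 4020
    Σ(broken) = 5079 kJ
  Bonds formed (products):
    C–H: 8 × 402 = 3216
    C=C: 2 × 622 = 1244
    H–H: 1 × 441 = 441
    Σ(formed) = 4901 kJ
  ΔH_I = 5079 − 4901 = +178 kJ
Reaction II:
  Bonds broken (reactants):
    C–C: 2 × 353 = 706
    C–H: 8 × 402 = 3216
    C=O: 2 × 815 = 1630
    O=O: 5 × 512 = 2560
    Σ(broken) = 8112 kJ
  Bonds formed (products):
    C=O: 8 × 815 = 6520
    O–H: 8 × 449 = 3592
    Σ(formed) = 10112 kJ
  ΔH_II = 8112 − 10112 = −2000 kJ
ΔH_I − ΔH_II = +2178 kJ, so reaction II has the more negative ΔH; |ΔH_I − ΔH_II| = 2178 kJ.

Reaction II, by 2178 kJ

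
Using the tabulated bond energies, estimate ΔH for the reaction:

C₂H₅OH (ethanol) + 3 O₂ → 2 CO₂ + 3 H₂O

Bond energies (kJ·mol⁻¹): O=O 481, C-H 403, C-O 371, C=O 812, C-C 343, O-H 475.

Bonds broken (reactants):
  C-C: 1 × 343 = 343
  C-H: 5 × 403 = 2015
  C-O: 1 × 371 = 371
  O-H: 1 × 475 = 475
  O=O: 3 × 481 = 1443
  Σ(broken) = 4647 kJ
Bonds formed (products):
  C=O: 4 × 812 = 3248
  O-H: 6 × 475 = 2850
  Σ(formed) = 6098 kJ
ΔH = Σ(broken) − Σ(formed) = 4647 − 6098 = −1451 kJ

ΔH ≈ −1451 kJ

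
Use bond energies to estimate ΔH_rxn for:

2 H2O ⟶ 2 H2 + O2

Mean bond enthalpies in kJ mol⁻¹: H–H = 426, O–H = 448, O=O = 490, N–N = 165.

Bonds broken (reactants):
  O–H: 4 × 448 = 1792
  Σ(broken) = 1792 kJ
Bonds formed (products):
  H–H: 2 × 426 = 852
  O=O: 1 × 490 = 490
  Σ(formed) = 1342 kJ
ΔH = Σ(broken) − Σ(formed) = 1792 − 1342 = +450 kJ

ΔH ≈ +450 kJ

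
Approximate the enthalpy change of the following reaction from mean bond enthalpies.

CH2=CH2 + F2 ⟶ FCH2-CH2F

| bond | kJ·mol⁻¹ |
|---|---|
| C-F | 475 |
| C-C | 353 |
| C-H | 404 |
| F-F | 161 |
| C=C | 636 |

Bonds broken (reactants):
  C-H: 4 × 404 = 1616
  C=C: 1 × 636 = 636
  F-F: 1 × 161 = 161
  Σ(broken) = 2413 kJ
Bonds formed (products):
  C-C: 1 × 353 = 353
  C-F: 2 × 475 = 950
  C-H: 4 × 404 = 1616
  Σ(formed) = 2919 kJ
ΔH = Σ(broken) − Σ(formed) = 2413 − 2919 = −506 kJ

ΔH ≈ −506 kJ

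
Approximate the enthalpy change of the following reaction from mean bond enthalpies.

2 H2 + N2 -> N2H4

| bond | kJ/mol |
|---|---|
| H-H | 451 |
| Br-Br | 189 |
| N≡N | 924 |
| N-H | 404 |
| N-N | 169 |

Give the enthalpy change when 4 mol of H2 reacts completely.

Bonds broken (reactants):
  H-H: 2 × 451 = 902
  N≡N: 1 × 924 = 924
  Σ(broken) = 1826 kJ
Bonds formed (products):
  N-H: 4 × 404 = 1616
  N-N: 1 × 169 = 169
  Σ(formed) = 1785 kJ
ΔH = Σ(broken) − Σ(formed) = 1826 − 1785 = +41 kJ
For 2× the reaction as written: 2 × (+41) = +82 kJ

ΔH = +82 kJ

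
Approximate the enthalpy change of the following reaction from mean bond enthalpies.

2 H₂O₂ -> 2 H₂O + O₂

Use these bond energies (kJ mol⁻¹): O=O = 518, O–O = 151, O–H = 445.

ΔH ≈ −216 kJ

Bonds broken (reactants):
  O–H: 4 × 445 = 1780
  O–O: 2 × 151 = 302
  Σ(broken) = 2082 kJ
Bonds formed (products):
  O–H: 4 × 445 = 1780
  O=O: 1 × 518 = 518
  Σ(formed) = 2298 kJ
ΔH = Σ(broken) − Σ(formed) = 2082 − 2298 = −216 kJ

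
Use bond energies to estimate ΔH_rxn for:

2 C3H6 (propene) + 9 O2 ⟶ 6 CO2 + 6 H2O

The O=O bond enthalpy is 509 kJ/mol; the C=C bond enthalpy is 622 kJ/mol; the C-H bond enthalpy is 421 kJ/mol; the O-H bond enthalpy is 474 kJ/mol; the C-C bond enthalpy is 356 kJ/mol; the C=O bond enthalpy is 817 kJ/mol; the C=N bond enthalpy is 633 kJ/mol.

Bonds broken (reactants):
  C-C: 2 × 356 = 712
  C-H: 12 × 421 = 5052
  C=C: 2 × 622 = 1244
  O=O: 9 × 509 = 4581
  Σ(broken) = 11589 kJ
Bonds formed (products):
  C=O: 12 × 817 = 9804
  O-H: 12 × 474 = 5688
  Σ(formed) = 15492 kJ
ΔH = Σ(broken) − Σ(formed) = 11589 − 15492 = −3903 kJ

ΔH ≈ −3903 kJ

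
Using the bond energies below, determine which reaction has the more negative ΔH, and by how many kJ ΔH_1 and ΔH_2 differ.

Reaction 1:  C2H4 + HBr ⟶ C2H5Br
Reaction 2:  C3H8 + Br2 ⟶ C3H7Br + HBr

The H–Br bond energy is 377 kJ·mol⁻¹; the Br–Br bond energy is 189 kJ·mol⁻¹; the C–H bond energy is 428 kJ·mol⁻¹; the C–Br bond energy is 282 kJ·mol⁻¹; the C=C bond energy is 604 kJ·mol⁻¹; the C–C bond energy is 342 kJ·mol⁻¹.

Reaction 1, by 29 kJ

Reaction 1:
  Bonds broken (reactants):
    C–H: 4 × 428 = 1712
    C=C: 1 × 604 = 604
    H–Br: 1 × 377 = 377
    Σ(broken) = 2693 kJ
  Bonds formed (products):
    C–Br: 1 × 282 = 282
    C–C: 1 × 342 = 342
    C–H: 5 × 428 = 2140
    Σ(formed) = 2764 kJ
  ΔH_1 = 2693 − 2764 = −71 kJ
Reaction 2:
  Bonds broken (reactants):
    Br–Br: 1 × 189 = 189
    C–C: 2 × 342 = 684
    C–H: 8 × 428 = 3424
    Σ(broken) = 4297 kJ
  Bonds formed (products):
    C–Br: 1 × 282 = 282
    C–C: 2 × 342 = 684
    C–H: 7 × 428 = 2996
    H–Br: 1 × 377 = 377
    Σ(formed) = 4339 kJ
  ΔH_2 = 4297 − 4339 = −42 kJ
ΔH_1 − ΔH_2 = −29 kJ, so reaction 1 has the more negative ΔH; |ΔH_1 − ΔH_2| = 29 kJ.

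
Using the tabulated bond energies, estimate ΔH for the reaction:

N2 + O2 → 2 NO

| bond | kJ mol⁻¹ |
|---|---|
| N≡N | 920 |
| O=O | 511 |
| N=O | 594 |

ΔH ≈ +243 kJ

Bonds broken (reactants):
  N≡N: 1 × 920 = 920
  O=O: 1 × 511 = 511
  Σ(broken) = 1431 kJ
Bonds formed (products):
  N=O: 2 × 594 = 1188
  Σ(formed) = 1188 kJ
ΔH = Σ(broken) − Σ(formed) = 1431 − 1188 = +243 kJ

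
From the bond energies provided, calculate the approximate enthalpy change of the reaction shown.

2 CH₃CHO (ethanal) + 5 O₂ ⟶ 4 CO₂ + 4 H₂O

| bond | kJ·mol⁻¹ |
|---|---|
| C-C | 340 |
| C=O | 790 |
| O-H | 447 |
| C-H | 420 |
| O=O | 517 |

ΔH ≈ −1691 kJ

Bonds broken (reactants):
  C-C: 2 × 340 = 680
  C-H: 8 × 420 = 3360
  C=O: 2 × 790 = 1580
  O=O: 5 × 517 = 2585
  Σ(broken) = 8205 kJ
Bonds formed (products):
  C=O: 8 × 790 = 6320
  O-H: 8 × 447 = 3576
  Σ(formed) = 9896 kJ
ΔH = Σ(broken) − Σ(formed) = 8205 − 9896 = −1691 kJ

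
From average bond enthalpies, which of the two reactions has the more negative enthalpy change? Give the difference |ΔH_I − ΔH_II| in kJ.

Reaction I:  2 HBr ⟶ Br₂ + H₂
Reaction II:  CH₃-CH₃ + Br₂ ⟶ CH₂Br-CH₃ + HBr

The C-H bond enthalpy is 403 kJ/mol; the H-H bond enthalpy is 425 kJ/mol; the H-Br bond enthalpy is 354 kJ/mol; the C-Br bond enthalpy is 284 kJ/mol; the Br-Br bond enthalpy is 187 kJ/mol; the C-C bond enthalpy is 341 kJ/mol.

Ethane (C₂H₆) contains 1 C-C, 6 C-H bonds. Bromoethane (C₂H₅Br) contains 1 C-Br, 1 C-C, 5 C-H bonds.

Reaction I:
  Bonds broken (reactants):
    H-Br: 2 × 354 = 708
    Σ(broken) = 708 kJ
  Bonds formed (products):
    Br-Br: 1 × 187 = 187
    H-H: 1 × 425 = 425
    Σ(formed) = 612 kJ
  ΔH_I = 708 − 612 = +96 kJ
Reaction II:
  Bonds broken (reactants):
    Br-Br: 1 × 187 = 187
    C-C: 1 × 341 = 341
    C-H: 6 × 403 = 2418
    Σ(broken) = 2946 kJ
  Bonds formed (products):
    C-Br: 1 × 284 = 284
    C-C: 1 × 341 = 341
    C-H: 5 × 403 = 2015
    H-Br: 1 × 354 = 354
    Σ(formed) = 2994 kJ
  ΔH_II = 2946 − 2994 = −48 kJ
ΔH_I − ΔH_II = +144 kJ, so reaction II has the more negative ΔH; |ΔH_I − ΔH_II| = 144 kJ.

Reaction II, by 144 kJ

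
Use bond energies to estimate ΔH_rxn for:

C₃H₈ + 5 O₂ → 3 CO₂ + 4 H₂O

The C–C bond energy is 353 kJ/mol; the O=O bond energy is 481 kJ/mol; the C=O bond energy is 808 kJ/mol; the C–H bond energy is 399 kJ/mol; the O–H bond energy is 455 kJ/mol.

ΔH ≈ −2185 kJ

Bonds broken (reactants):
  C–C: 2 × 353 = 706
  C–H: 8 × 399 = 3192
  O=O: 5 × 481 = 2405
  Σ(broken) = 6303 kJ
Bonds formed (products):
  C=O: 6 × 808 = 4848
  O–H: 8 × 455 = 3640
  Σ(formed) = 8488 kJ
ΔH = Σ(broken) − Σ(formed) = 6303 − 8488 = −2185 kJ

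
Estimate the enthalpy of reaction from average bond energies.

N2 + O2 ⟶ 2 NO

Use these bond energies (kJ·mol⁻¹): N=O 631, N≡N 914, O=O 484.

ΔH ≈ +136 kJ

Bonds broken (reactants):
  N≡N: 1 × 914 = 914
  O=O: 1 × 484 = 484
  Σ(broken) = 1398 kJ
Bonds formed (products):
  N=O: 2 × 631 = 1262
  Σ(formed) = 1262 kJ
ΔH = Σ(broken) − Σ(formed) = 1398 − 1262 = +136 kJ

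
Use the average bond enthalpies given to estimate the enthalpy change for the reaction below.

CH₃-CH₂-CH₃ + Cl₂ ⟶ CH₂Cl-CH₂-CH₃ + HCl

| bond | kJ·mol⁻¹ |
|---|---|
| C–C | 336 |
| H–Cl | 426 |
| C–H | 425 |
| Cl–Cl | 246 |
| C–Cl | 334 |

ΔH ≈ −89 kJ

Bonds broken (reactants):
  C–C: 2 × 336 = 672
  C–H: 8 × 425 = 3400
  Cl–Cl: 1 × 246 = 246
  Σ(broken) = 4318 kJ
Bonds formed (products):
  C–C: 2 × 336 = 672
  C–Cl: 1 × 334 = 334
  C–H: 7 × 425 = 2975
  H–Cl: 1 × 426 = 426
  Σ(formed) = 4407 kJ
ΔH = Σ(broken) − Σ(formed) = 4318 − 4407 = −89 kJ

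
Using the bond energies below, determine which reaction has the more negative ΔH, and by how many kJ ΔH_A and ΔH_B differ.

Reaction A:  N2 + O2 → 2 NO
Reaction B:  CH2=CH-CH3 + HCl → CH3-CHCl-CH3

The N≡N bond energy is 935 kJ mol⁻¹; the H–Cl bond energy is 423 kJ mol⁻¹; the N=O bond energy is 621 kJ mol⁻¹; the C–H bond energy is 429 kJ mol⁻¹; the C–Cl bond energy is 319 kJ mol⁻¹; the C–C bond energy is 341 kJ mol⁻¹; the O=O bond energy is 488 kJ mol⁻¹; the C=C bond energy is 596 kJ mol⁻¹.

Reaction A:
  Bonds broken (reactants):
    N≡N: 1 × 935 = 935
    O=O: 1 × 488 = 488
    Σ(broken) = 1423 kJ
  Bonds formed (products):
    N=O: 2 × 621 = 1242
    Σ(formed) = 1242 kJ
  ΔH_A = 1423 − 1242 = +181 kJ
Reaction B:
  Bonds broken (reactants):
    C–C: 1 × 341 = 341
    C–H: 6 × 429 = 2574
    C=C: 1 × 596 = 596
    H–Cl: 1 × 423 = 423
    Σ(broken) = 3934 kJ
  Bonds formed (products):
    C–C: 2 × 341 = 682
    C–Cl: 1 × 319 = 319
    C–H: 7 × 429 = 3003
    Σ(formed) = 4004 kJ
  ΔH_B = 3934 − 4004 = −70 kJ
ΔH_A − ΔH_B = +251 kJ, so reaction B has the more negative ΔH; |ΔH_A − ΔH_B| = 251 kJ.

Reaction B, by 251 kJ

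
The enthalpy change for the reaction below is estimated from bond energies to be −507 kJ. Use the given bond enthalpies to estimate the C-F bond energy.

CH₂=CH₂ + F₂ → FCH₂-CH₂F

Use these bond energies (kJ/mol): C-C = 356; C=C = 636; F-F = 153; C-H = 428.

D(C-F) ≈ 470 kJ/mol

Let D be the C-F bond energy.
Σ(broken) = 4×428 + 1×636 + 1×153 = 2501
Σ(formed) = 1×356 + 2×D + 4×428 = 2068 + 2D
ΔH = Σ(broken) − Σ(formed) = (2501) − (2068 + 2D) = +433 − 2D
Setting this equal to −507 kJ gives 2D = 940, so D = 470 kJ/mol.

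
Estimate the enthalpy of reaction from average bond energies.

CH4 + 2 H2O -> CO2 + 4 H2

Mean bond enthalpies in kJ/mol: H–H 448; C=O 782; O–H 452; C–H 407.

Bonds broken (reactants):
  C–H: 4 × 407 = 1628
  O–H: 4 × 452 = 1808
  Σ(broken) = 3436 kJ
Bonds formed (products):
  C=O: 2 × 782 = 1564
  H–H: 4 × 448 = 1792
  Σ(formed) = 3356 kJ
ΔH = Σ(broken) − Σ(formed) = 3436 − 3356 = +80 kJ

ΔH ≈ +80 kJ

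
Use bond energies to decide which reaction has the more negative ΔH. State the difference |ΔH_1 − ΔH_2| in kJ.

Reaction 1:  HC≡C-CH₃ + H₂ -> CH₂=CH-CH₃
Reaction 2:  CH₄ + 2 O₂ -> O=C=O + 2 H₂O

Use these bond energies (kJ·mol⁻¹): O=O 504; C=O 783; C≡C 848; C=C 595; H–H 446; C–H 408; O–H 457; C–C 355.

Reaction 2, by 637 kJ

Reaction 1:
  Bonds broken (reactants):
    C≡C: 1 × 848 = 848
    C–C: 1 × 355 = 355
    C–H: 4 × 408 = 1632
    H–H: 1 × 446 = 446
    Σ(broken) = 3281 kJ
  Bonds formed (products):
    C–C: 1 × 355 = 355
    C–H: 6 × 408 = 2448
    C=C: 1 × 595 = 595
    Σ(formed) = 3398 kJ
  ΔH_1 = 3281 − 3398 = −117 kJ
Reaction 2:
  Bonds broken (reactants):
    C–H: 4 × 408 = 1632
    O=O: 2 × 504 = 1008
    Σ(broken) = 2640 kJ
  Bonds formed (products):
    C=O: 2 × 783 = 1566
    O–H: 4 × 457 = 1828
    Σ(formed) = 3394 kJ
  ΔH_2 = 2640 − 3394 = −754 kJ
ΔH_1 − ΔH_2 = +637 kJ, so reaction 2 has the more negative ΔH; |ΔH_1 − ΔH_2| = 637 kJ.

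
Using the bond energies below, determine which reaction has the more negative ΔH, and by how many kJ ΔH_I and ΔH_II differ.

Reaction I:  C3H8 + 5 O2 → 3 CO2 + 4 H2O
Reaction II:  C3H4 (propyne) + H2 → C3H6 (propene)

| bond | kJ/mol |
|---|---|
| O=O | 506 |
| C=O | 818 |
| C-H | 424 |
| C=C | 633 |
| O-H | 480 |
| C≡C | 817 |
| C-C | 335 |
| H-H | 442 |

Reaction I:
  Bonds broken (reactants):
    C-C: 2 × 335 = 670
    C-H: 8 × 424 = 3392
    O=O: 5 × 506 = 2530
    Σ(broken) = 6592 kJ
  Bonds formed (products):
    C=O: 6 × 818 = 4908
    O-H: 8 × 480 = 3840
    Σ(formed) = 8748 kJ
  ΔH_I = 6592 − 8748 = −2156 kJ
Reaction II:
  Bonds broken (reactants):
    C≡C: 1 × 817 = 817
    C-C: 1 × 335 = 335
    C-H: 4 × 424 = 1696
    H-H: 1 × 442 = 442
    Σ(broken) = 3290 kJ
  Bonds formed (products):
    C-C: 1 × 335 = 335
    C-H: 6 × 424 = 2544
    C=C: 1 × 633 = 633
    Σ(formed) = 3512 kJ
  ΔH_II = 3290 − 3512 = −222 kJ
ΔH_I − ΔH_II = −1934 kJ, so reaction I has the more negative ΔH; |ΔH_I − ΔH_II| = 1934 kJ.

Reaction I, by 1934 kJ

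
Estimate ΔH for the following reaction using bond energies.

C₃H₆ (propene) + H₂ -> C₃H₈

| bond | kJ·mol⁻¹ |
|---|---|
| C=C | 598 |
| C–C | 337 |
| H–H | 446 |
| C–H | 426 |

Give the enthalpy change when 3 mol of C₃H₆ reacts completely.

ΔH = −435 kJ

Bonds broken (reactants):
  C–C: 1 × 337 = 337
  C–H: 6 × 426 = 2556
  C=C: 1 × 598 = 598
  H–H: 1 × 446 = 446
  Σ(broken) = 3937 kJ
Bonds formed (products):
  C–C: 2 × 337 = 674
  C–H: 8 × 426 = 3408
  Σ(formed) = 4082 kJ
ΔH = Σ(broken) − Σ(formed) = 3937 − 4082 = −145 kJ
For 3× the reaction as written: 3 × (−145) = −435 kJ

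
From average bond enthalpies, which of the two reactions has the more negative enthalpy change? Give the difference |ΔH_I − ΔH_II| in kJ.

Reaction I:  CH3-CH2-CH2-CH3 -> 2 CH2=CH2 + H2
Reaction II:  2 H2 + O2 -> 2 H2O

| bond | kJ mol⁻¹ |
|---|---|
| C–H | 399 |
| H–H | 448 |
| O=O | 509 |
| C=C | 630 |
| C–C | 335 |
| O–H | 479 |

Reaction I:
  Bonds broken (reactants):
    C–C: 3 × 335 = 1005
    C–H: 10 × 399 = 3990
    Σ(broken) = 4995 kJ
  Bonds formed (products):
    C–H: 8 × 399 = 3192
    C=C: 2 × 630 = 1260
    H–H: 1 × 448 = 448
    Σ(formed) = 4900 kJ
  ΔH_I = 4995 − 4900 = +95 kJ
Reaction II:
  Bonds broken (reactants):
    H–H: 2 × 448 = 896
    O=O: 1 × 509 = 509
    Σ(broken) = 1405 kJ
  Bonds formed (products):
    O–H: 4 × 479 = 1916
    Σ(formed) = 1916 kJ
  ΔH_II = 1405 − 1916 = −511 kJ
ΔH_I − ΔH_II = +606 kJ, so reaction II has the more negative ΔH; |ΔH_I − ΔH_II| = 606 kJ.

Reaction II, by 606 kJ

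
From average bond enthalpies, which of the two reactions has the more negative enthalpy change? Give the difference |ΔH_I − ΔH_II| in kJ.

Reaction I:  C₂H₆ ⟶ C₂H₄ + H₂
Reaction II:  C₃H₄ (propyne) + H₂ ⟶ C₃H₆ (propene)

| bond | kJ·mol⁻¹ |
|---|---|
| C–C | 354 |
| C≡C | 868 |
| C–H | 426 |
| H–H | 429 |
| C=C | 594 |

Reaction I:
  Bonds broken (reactants):
    C–C: 1 × 354 = 354
    C–H: 6 × 426 = 2556
    Σ(broken) = 2910 kJ
  Bonds formed (products):
    C–H: 4 × 426 = 1704
    C=C: 1 × 594 = 594
    H–H: 1 × 429 = 429
    Σ(formed) = 2727 kJ
  ΔH_I = 2910 − 2727 = +183 kJ
Reaction II:
  Bonds broken (reactants):
    C≡C: 1 × 868 = 868
    C–C: 1 × 354 = 354
    C–H: 4 × 426 = 1704
    H–H: 1 × 429 = 429
    Σ(broken) = 3355 kJ
  Bonds formed (products):
    C–C: 1 × 354 = 354
    C–H: 6 × 426 = 2556
    C=C: 1 × 594 = 594
    Σ(formed) = 3504 kJ
  ΔH_II = 3355 − 3504 = −149 kJ
ΔH_I − ΔH_II = +332 kJ, so reaction II has the more negative ΔH; |ΔH_I − ΔH_II| = 332 kJ.

Reaction II, by 332 kJ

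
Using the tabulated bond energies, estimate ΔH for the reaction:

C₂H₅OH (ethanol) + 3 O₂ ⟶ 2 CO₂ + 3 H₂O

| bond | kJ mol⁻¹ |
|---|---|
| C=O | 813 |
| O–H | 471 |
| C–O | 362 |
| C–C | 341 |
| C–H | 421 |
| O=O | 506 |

Bonds broken (reactants):
  C–C: 1 × 341 = 341
  C–H: 5 × 421 = 2105
  C–O: 1 × 362 = 362
  O–H: 1 × 471 = 471
  O=O: 3 × 506 = 1518
  Σ(broken) = 4797 kJ
Bonds formed (products):
  C=O: 4 × 813 = 3252
  O–H: 6 × 471 = 2826
  Σ(formed) = 6078 kJ
ΔH = Σ(broken) − Σ(formed) = 4797 − 6078 = −1281 kJ

ΔH ≈ −1281 kJ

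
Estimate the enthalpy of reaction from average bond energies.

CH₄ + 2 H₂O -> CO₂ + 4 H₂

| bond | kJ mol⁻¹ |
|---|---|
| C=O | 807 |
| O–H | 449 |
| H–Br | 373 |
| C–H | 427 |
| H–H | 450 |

Bonds broken (reactants):
  C–H: 4 × 427 = 1708
  O–H: 4 × 449 = 1796
  Σ(broken) = 3504 kJ
Bonds formed (products):
  C=O: 2 × 807 = 1614
  H–H: 4 × 450 = 1800
  Σ(formed) = 3414 kJ
ΔH = Σ(broken) − Σ(formed) = 3504 − 3414 = +90 kJ

ΔH ≈ +90 kJ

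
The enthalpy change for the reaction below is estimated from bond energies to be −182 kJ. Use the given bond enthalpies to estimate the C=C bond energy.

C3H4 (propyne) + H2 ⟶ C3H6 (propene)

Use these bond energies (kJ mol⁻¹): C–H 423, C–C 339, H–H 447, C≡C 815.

D(C=C) ≈ 598 kJ/mol

Let D be the C=C bond energy.
Σ(broken) = 1×815 + 1×339 + 4×423 + 1×447 = 3293
Σ(formed) = 1×339 + 6×423 + 1×D = 2877 + D
ΔH = Σ(broken) − Σ(formed) = (3293) − (2877 + D) = +416 − D
Setting this equal to −182 kJ gives D = 598 kJ/mol.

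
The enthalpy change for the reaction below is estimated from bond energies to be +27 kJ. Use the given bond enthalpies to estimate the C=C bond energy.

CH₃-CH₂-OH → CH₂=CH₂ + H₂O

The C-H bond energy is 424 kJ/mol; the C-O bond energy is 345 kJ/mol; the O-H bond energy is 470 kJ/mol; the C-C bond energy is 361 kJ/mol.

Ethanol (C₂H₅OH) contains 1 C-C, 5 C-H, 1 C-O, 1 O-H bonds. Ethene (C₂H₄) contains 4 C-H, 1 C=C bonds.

D(C=C) ≈ 633 kJ/mol

Let D be the C=C bond energy.
Σ(broken) = 1×361 + 5×424 + 1×345 + 1×470 = 3296
Σ(formed) = 4×424 + 1×D + 2×470 = 2636 + D
ΔH = Σ(broken) − Σ(formed) = (3296) − (2636 + D) = +660 − D
Setting this equal to +27 kJ gives D = 633 kJ/mol.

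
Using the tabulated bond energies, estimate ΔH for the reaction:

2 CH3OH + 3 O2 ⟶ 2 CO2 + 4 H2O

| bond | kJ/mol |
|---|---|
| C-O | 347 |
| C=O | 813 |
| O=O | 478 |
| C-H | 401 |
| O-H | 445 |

Bonds broken (reactants):
  C-H: 6 × 401 = 2406
  C-O: 2 × 347 = 694
  O-H: 2 × 445 = 890
  O=O: 3 × 478 = 1434
  Σ(broken) = 5424 kJ
Bonds formed (products):
  C=O: 4 × 813 = 3252
  O-H: 8 × 445 = 3560
  Σ(formed) = 6812 kJ
ΔH = Σ(broken) − Σ(formed) = 5424 − 6812 = −1388 kJ

ΔH ≈ −1388 kJ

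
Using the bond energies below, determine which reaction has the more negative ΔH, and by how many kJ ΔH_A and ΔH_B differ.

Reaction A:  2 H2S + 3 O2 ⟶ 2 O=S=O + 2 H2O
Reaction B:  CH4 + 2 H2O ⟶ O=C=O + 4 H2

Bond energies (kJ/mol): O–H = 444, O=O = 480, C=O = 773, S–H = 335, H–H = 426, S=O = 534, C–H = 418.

Reaction A, by 1330 kJ

Reaction A:
  Bonds broken (reactants):
    O=O: 3 × 480 = 1440
    S–H: 4 × 335 = 1340
    Σ(broken) = 2780 kJ
  Bonds formed (products):
    O–H: 4 × 444 = 1776
    S=O: 4 × 534 = 2136
    Σ(formed) = 3912 kJ
  ΔH_A = 2780 − 3912 = −1132 kJ
Reaction B:
  Bonds broken (reactants):
    C–H: 4 × 418 = 1672
    O–H: 4 × 444 = 1776
    Σ(broken) = 3448 kJ
  Bonds formed (products):
    C=O: 2 × 773 = 1546
    H–H: 4 × 426 = 1704
    Σ(formed) = 3250 kJ
  ΔH_B = 3448 − 3250 = +198 kJ
ΔH_A − ΔH_B = −1330 kJ, so reaction A has the more negative ΔH; |ΔH_A − ΔH_B| = 1330 kJ.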